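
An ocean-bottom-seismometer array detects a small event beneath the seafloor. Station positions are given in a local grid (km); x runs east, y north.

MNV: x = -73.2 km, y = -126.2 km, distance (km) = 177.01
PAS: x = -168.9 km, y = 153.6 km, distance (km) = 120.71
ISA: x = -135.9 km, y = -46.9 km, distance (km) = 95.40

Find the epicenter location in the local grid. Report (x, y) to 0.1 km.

Circle about each station: (x + 73.2)² + (y + 126.2)² = 177.01²; (x + 168.9)² + (y − 153.6)² = 120.71²; (x + 135.9)² + (y + 46.9)² = 95.40².
Subtracting the MNV equation from the PAS and ISA equations removes the quadratic terms:
-191.4 x + 559.6 y = 47597.13
-125.4 x + 158.6 y = 21615.12
Solving the 2×2 system: x ≈ -114.2, y ≈ 46.0 km.

x ≈ -114.2 km, y ≈ 46.0 km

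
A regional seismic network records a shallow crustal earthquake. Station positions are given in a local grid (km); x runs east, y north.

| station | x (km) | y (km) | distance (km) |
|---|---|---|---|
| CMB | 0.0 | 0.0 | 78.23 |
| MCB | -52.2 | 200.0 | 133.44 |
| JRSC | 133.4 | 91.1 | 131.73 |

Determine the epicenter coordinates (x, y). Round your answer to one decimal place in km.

(2.3, 78.2)

Circle about each station: x² + y² = 78.23²; (x + 52.2)² + (y − 200.0)² = 133.44²; (x − 133.4)² + (y − 91.1)² = 131.73².
Subtracting pairs of circle equations eliminates x²+y² and gives linear equations (the radical axes):
-104.4 x + 400.0 y = 31038.54
266.8 x + 182.2 y = 14861.91
Solving the 2×2 system: x ≈ 2.3, y ≈ 78.2 km.
Check against CMB (with the unrounded x, y): √(x²+y²) = 78.23 ≈ 78.23 km. ✓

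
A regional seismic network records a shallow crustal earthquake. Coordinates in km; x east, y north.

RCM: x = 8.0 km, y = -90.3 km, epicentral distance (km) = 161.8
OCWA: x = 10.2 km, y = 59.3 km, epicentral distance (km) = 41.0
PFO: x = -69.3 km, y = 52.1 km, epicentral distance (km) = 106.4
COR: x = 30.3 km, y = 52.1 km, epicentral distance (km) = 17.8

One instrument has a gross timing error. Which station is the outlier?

OCWA

Solve using three stations at a time. Using RCM, PFO, COR (subtract circle equations pairwise → linear system) gives (x, y) ≈ (35.7, 69.1).
Distances from that point to each station vs reported:
  RCM: calculated 161.8 vs reported 161.8 → residual 0.0 km
  OCWA: calculated 27.4 vs reported 41.0 → residual 13.6 km
  PFO: calculated 106.4 vs reported 106.4 → residual 0.0 km
  COR: calculated 17.9 vs reported 17.8 → residual 0.1 km
RCM, PFO, COR are mutually consistent (residuals ≈ 0); OCWA is off by 13.6 km.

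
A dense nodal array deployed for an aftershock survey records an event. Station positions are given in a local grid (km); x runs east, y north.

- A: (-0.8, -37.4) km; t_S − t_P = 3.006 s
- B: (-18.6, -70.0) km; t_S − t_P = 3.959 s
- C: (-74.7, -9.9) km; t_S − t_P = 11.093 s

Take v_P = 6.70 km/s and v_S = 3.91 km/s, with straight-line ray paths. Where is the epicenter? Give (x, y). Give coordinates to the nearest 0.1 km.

Distance from S−P lag: d = Δt · v_P v_S / (v_P − v_S) = Δt · (6.70·3.91)/(6.70−3.91) ≈ 9.3896·Δt.
So d_A = 28.23, d_B = 37.17, d_C = 104.16 km.
Circle about each station: (x + 0.8)² + (y + 37.4)² = 28.23²; (x + 18.6)² + (y + 70.0)² = 37.17²; (x + 74.7)² + (y + 9.9)² = 104.16².
Subtracting pairs of circle equations eliminates x²+y² and gives linear equations (the radical axes):
-35.6 x − 65.2 y = 3261.88
-147.8 x + 55.0 y = -5773.67
Solving the 2×2 system: x ≈ 17.0, y ≈ -59.3 km.

(17.0, -59.3)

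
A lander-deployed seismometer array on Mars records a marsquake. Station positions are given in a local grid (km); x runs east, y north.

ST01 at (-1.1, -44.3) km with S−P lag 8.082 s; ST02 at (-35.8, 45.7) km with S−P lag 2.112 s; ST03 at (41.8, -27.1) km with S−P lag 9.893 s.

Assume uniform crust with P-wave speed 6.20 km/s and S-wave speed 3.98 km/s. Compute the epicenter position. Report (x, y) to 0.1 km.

x ≈ -52.6 km, y ≈ 29.3 km

Distance from S−P lag: d = Δt · v_P v_S / (v_P − v_S) = Δt · (6.20·3.98)/(6.20−3.98) ≈ 11.1153·Δt.
So d_ST01 = 89.83, d_ST02 = 23.48, d_ST03 = 109.96 km.
Circle about each station: (x + 1.1)² + (y + 44.3)² = 89.83²; (x + 35.8)² + (y − 45.7)² = 23.48²; (x − 41.8)² + (y + 27.1)² = 109.96².
Subtracting the ST01 equation from the ST02 and ST03 equations removes the quadratic terms:
-69.4 x + 180.0 y = 8924.55
85.8 x + 34.4 y = -3503.82
Solving the 2×2 system: x ≈ -52.6, y ≈ 29.3 km.
Check against ST01 (with the unrounded x, y): √((x + 1.1)²+(y + 44.3)²) = 89.83 ≈ 89.83 km. ✓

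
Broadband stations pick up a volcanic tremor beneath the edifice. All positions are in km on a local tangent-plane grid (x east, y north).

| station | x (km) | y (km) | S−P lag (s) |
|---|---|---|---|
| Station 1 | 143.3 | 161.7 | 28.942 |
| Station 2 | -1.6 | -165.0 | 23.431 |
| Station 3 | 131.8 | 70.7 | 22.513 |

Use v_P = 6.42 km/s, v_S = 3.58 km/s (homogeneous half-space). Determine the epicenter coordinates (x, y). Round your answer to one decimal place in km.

Distance from S−P lag: d = Δt · v_P v_S / (v_P − v_S) = Δt · (6.42·3.58)/(6.42−3.58) ≈ 8.0928·Δt.
So d_Station 1 = 234.22, d_Station 2 = 189.62, d_Station 3 = 182.19 km.
Circle about each station: (x − 143.3)² + (y − 161.7)² = 234.22²; (x + 1.6)² + (y + 165.0)² = 189.62²; (x − 131.8)² + (y − 70.7)² = 182.19².
Subtracting the Station 1 equation from the Station 2 and Station 3 equations removes the quadratic terms:
-289.8 x − 653.4 y = -550.96
-23.0 x − 182.0 y = -2646.24
Solving the 2×2 system: x ≈ -43.2, y ≈ 20.0 km.
Check against Station 1 (with the unrounded x, y): √((x − 143.3)²+(y − 161.7)²) = 234.22 ≈ 234.22 km. ✓

-43.2 km east, 20.0 km north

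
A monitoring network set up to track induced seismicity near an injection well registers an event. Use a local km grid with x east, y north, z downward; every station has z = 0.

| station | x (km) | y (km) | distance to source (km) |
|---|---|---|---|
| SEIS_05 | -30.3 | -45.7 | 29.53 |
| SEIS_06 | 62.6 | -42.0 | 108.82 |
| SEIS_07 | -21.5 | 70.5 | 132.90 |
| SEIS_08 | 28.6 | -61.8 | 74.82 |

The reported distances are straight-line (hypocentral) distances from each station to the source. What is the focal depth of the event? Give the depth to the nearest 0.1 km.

Each station gives a sphere (x−x_i)² + (y−y_i)² + z² = d_i² (stations at z=0).
Subtracting the SEIS_05 sphere from SEIS_06 and SEIS_07: z² cancels, leaving linear equations in x and y:
185.8 x + 7.4 y = -8293.59
17.6 x + 232.4 y = -14364.47
Solving: x ≈ -42.303, y ≈ -58.606 km (keep extra digits for the depth step; rounded: -42.3, -58.6).
Then from the SEIS_05 sphere: z² = 29.53² − (x + 30.3)² − (y + 45.7)² with x = -42.303, y = -58.606, so z ≈ 23.694 ≈ 23.7 km.

depth ≈ 23.7 km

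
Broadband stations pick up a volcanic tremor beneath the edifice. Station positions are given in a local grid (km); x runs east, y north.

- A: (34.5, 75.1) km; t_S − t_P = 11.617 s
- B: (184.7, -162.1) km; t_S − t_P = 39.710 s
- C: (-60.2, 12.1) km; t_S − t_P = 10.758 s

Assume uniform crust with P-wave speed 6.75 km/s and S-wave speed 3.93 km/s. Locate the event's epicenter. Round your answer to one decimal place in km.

Distance from S−P lag: d = Δt · v_P v_S / (v_P − v_S) = Δt · (6.75·3.93)/(6.75−3.93) ≈ 9.4069·Δt.
So d_A = 109.28, d_B = 373.55, d_C = 101.20 km.
Circle about each station: (x − 34.5)² + (y − 75.1)² = 109.28²; (x − 184.7)² + (y + 162.1)² = 373.55²; (x + 60.2)² + (y − 12.1)² = 101.20².
Subtracting pairs of circle equations eliminates x²+y² and gives linear equations (the radical axes):
300.4 x − 474.4 y = -74037.24
-189.4 x − 126.0 y = -1359.13
Solving the 2×2 system: x ≈ -68.0, y ≈ 113.0 km.
Check against A (with the unrounded x, y): √((x − 34.5)²+(y − 75.1)²) = 109.29 ≈ 109.28 km. ✓

-68.0 km east, 113.0 km north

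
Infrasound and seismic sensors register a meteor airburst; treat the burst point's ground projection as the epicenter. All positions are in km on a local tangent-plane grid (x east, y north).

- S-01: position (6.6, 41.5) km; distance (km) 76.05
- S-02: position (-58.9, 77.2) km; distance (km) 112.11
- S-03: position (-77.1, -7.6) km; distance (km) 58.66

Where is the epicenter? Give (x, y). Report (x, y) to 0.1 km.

-22.4 km east, -28.8 km north

Circle about each station: (x − 6.6)² + (y − 41.5)² = 76.05²; (x + 58.9)² + (y − 77.2)² = 112.11²; (x + 77.1)² + (y + 7.6)² = 58.66².
Subtracting pairs of circle equations eliminates x²+y² and gives linear equations (the radical axes):
-131.0 x + 71.4 y = 878.19
-167.4 x − 98.2 y = 6578.97
Solving the 2×2 system: x ≈ -22.4, y ≈ -28.8 km.
Check against S-01 (with the unrounded x, y): √((x − 6.6)²+(y − 41.5)²) = 76.05 ≈ 76.05 km. ✓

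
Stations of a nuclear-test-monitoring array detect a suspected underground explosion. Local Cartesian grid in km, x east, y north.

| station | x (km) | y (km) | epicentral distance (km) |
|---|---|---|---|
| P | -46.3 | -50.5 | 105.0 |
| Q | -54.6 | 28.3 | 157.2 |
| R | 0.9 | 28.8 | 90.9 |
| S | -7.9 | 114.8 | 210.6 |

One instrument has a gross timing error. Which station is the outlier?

Solve using three stations at a time. Using P, Q, S (subtract circle equations pairwise → linear system) gives (x, y) ≈ (52.4, -87.1).
Distances from that point to each station vs reported:
  P: calculated 105.2 vs reported 105.0 → residual 0.2 km
  Q: calculated 157.4 vs reported 157.2 → residual 0.2 km
  R: calculated 126.8 vs reported 90.9 → residual 35.9 km
  S: calculated 210.7 vs reported 210.6 → residual 0.1 km
P, Q, S are mutually consistent (residuals ≈ 0); R is off by 35.9 km.

R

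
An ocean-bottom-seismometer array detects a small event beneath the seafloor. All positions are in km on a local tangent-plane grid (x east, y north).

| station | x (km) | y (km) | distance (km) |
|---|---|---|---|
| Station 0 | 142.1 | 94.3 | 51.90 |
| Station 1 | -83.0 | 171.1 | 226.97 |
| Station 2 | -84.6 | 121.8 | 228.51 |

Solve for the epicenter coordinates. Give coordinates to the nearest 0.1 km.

x ≈ 142.6 km, y ≈ 146.2 km

Circle about each station: (x − 142.1)² + (y − 94.3)² = 51.90²; (x + 83.0)² + (y − 171.1)² = 226.97²; (x + 84.6)² + (y − 121.8)² = 228.51².
Subtracting the Station 0 equation from the Station 1 and Station 2 equations removes the quadratic terms:
-450.2 x + 153.6 y = -41742.46
-453.4 x + 55.0 y = -56615.71
Solving the 2×2 system: x ≈ 142.6, y ≈ 146.2 km.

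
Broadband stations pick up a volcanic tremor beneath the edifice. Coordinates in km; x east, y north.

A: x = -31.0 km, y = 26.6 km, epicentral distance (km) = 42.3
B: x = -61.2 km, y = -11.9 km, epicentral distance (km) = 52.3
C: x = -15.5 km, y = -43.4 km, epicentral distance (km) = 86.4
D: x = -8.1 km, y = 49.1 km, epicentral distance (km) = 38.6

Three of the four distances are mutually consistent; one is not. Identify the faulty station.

A

Solve using three stations at a time. Using B, C, D (subtract circle equations pairwise → linear system) gives (x, y) ≈ (-45.0, 37.8).
Distances from that point to each station vs reported:
  A: calculated 17.9 vs reported 42.3 → residual 24.4 km
  B: calculated 52.3 vs reported 52.3 → residual 0.0 km
  C: calculated 86.4 vs reported 86.4 → residual 0.0 km
  D: calculated 38.6 vs reported 38.6 → residual 0.0 km
B, C, D are mutually consistent (residuals ≈ 0); A is off by 24.4 km.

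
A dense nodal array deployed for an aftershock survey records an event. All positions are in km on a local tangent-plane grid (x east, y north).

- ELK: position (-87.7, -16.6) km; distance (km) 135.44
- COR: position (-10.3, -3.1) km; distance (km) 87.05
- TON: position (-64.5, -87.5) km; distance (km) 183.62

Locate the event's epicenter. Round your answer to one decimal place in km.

Circle about each station: (x + 87.7)² + (y + 16.6)² = 135.44²; (x + 10.3)² + (y + 3.1)² = 87.05²; (x + 64.5)² + (y + 87.5)² = 183.62².
Subtracting the ELK equation from the COR and TON equations removes the quadratic terms:
154.8 x + 27.0 y = 2915.14
46.4 x − 141.8 y = -11522.66
Solving the 2×2 system: x ≈ 4.4, y ≈ 82.7 km.

x ≈ 4.4 km, y ≈ 82.7 km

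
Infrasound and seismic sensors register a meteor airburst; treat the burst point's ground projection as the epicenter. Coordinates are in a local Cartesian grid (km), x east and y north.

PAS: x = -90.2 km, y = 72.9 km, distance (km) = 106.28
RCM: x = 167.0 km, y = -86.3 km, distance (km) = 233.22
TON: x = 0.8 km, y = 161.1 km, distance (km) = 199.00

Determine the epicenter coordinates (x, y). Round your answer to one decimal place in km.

Circle about each station: (x + 90.2)² + (y − 72.9)² = 106.28²; (x − 167.0)² + (y + 86.3)² = 233.22²; (x − 0.8)² + (y − 161.1)² = 199.00².
Subtracting pairs of circle equations eliminates x²+y² and gives linear equations (the radical axes):
514.4 x − 318.4 y = -21209.89
182.0 x + 176.4 y = -15802.16
Solving the 2×2 system: x ≈ -59.0, y ≈ -28.7 km.
Check against PAS (with the unrounded x, y): √((x + 90.2)²+(y − 72.9)²) = 106.29 ≈ 106.28 km. ✓

(-59.0, -28.7)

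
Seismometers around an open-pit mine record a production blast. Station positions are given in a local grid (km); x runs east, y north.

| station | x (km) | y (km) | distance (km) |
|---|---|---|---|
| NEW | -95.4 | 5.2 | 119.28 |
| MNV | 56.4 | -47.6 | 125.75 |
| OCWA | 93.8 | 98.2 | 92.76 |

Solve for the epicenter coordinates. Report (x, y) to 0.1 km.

Circle about each station: (x + 95.4)² + (y − 5.2)² = 119.28²; (x − 56.4)² + (y + 47.6)² = 125.75²; (x − 93.8)² + (y − 98.2)² = 92.76².
Subtracting the NEW equation from the MNV and OCWA equations removes the quadratic terms:
303.6 x − 105.6 y = -5266.82
378.4 x + 186.0 y = 14936.78
Solving the 2×2 system: x ≈ 6.2, y ≈ 67.7 km.
Check against NEW (with the unrounded x, y): √((x + 95.4)²+(y − 5.2)²) = 119.28 ≈ 119.28 km. ✓

x ≈ 6.2 km, y ≈ 67.7 km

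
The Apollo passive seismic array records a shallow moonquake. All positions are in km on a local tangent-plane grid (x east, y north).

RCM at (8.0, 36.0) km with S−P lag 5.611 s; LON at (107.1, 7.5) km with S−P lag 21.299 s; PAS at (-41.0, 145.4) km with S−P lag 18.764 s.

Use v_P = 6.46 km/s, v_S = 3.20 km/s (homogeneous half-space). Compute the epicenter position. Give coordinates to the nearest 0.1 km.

Distance from S−P lag: d = Δt · v_P v_S / (v_P − v_S) = Δt · (6.46·3.20)/(6.46−3.20) ≈ 6.3411·Δt.
So d_RCM = 35.58, d_LON = 135.06, d_PAS = 118.98 km.
Circle about each station: (x − 8.0)² + (y − 36.0)² = 35.58²; (x − 107.1)² + (y − 7.5)² = 135.06²; (x + 41.0)² + (y − 145.4)² = 118.98².
Subtracting the RCM equation from the LON and PAS equations removes the quadratic terms:
198.2 x − 57.0 y = -6808.61
-98.0 x + 218.8 y = 8571.86
Solving the 2×2 system: x ≈ -26.5, y ≈ 27.3 km.
Check against RCM (with the unrounded x, y): √((x − 8.0)²+(y − 36.0)²) = 35.58 ≈ 35.58 km. ✓

(-26.5, 27.3)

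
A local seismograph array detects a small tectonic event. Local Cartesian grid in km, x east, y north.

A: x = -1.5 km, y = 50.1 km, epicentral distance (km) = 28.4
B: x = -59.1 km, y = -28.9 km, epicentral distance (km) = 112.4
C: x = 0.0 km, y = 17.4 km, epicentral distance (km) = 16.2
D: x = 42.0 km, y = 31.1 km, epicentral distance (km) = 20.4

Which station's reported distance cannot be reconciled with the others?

C

Solve using three stations at a time. Using A, B, D (subtract circle equations pairwise → linear system) gives (x, y) ≈ (26.3, 44.2).
Distances from that point to each station vs reported:
  A: calculated 28.4 vs reported 28.4 → residual 0.0 km
  B: calculated 112.4 vs reported 112.4 → residual 0.0 km
  C: calculated 37.5 vs reported 16.2 → residual 21.3 km
  D: calculated 20.4 vs reported 20.4 → residual 0.0 km
A, B, D are mutually consistent (residuals ≈ 0); C is off by 21.3 km.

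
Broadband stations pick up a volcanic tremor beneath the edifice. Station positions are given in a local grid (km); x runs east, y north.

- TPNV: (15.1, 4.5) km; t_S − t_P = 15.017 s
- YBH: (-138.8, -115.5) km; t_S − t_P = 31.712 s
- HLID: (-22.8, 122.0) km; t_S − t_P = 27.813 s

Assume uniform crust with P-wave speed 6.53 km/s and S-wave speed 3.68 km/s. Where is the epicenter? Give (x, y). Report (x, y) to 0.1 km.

123.1 km east, -61.6 km north

Distance from S−P lag: d = Δt · v_P v_S / (v_P − v_S) = Δt · (6.53·3.68)/(6.53−3.68) ≈ 8.4317·Δt.
So d_TPNV = 126.62, d_YBH = 267.39, d_HLID = 234.51 km.
Circle about each station: (x − 15.1)² + (y − 4.5)² = 126.62²; (x + 138.8)² + (y + 115.5)² = 267.39²; (x + 22.8)² + (y − 122.0)² = 234.51².
Subtracting the TPNV equation from the YBH and HLID equations removes the quadratic terms:
-307.8 x − 240.0 y = -23107.36
-75.8 x + 235.0 y = -23806.74
Solving the 2×2 system: x ≈ 123.1, y ≈ -61.6 km.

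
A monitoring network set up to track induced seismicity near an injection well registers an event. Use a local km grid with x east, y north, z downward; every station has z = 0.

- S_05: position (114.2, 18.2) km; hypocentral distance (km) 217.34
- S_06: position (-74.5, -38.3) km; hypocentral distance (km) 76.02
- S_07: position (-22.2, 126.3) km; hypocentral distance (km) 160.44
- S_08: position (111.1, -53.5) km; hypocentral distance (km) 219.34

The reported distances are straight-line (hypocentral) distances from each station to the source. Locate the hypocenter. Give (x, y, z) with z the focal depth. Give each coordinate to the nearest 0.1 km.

x ≈ -92.2 km, y ≈ -2.7 km, depth ≈ 64.8 km

Each station gives a sphere (x−x_i)² + (y−y_i)² + z² = d_i² (stations at z=0).
Subtracting the S_05 sphere from S_06 and S_07: z² cancels, leaving linear equations in x and y:
-377.4 x − 113.0 y = 35101.90
-272.8 x + 216.2 y = 24567.33
Solving: x ≈ -92.200, y ≈ -2.705 km (keep extra digits for the depth step; rounded: -92.2, -2.7).
Then from the S_05 sphere: z² = 217.34² − (x − 114.2)² − (y − 18.2)² with x = -92.200, y = -2.705, so z ≈ 64.797 ≈ 64.8 km.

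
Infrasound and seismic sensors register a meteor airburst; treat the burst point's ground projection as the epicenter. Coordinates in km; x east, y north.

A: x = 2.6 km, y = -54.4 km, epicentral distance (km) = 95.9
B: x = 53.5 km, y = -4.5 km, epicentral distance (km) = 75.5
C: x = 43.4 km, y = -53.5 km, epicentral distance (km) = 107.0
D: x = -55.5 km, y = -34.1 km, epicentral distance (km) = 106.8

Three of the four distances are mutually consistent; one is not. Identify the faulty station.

D

Solve using three stations at a time. Using A, B, C (subtract circle equations pairwise → linear system) gives (x, y) ≈ (-6.7, 41.0).
Distances from that point to each station vs reported:
  A: calculated 95.9 vs reported 95.9 → residual 0.0 km
  B: calculated 75.5 vs reported 75.5 → residual 0.0 km
  C: calculated 107.0 vs reported 107.0 → residual 0.0 km
  D: calculated 89.6 vs reported 106.8 → residual 17.2 km
A, B, C are mutually consistent (residuals ≈ 0); D is off by 17.2 km.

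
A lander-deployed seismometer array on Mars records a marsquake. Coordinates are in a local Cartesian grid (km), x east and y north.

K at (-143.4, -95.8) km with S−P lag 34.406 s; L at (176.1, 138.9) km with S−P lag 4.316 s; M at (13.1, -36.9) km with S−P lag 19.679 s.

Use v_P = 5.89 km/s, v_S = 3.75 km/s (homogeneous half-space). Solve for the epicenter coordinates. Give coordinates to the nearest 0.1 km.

Distance from S−P lag: d = Δt · v_P v_S / (v_P − v_S) = Δt · (5.89·3.75)/(5.89−3.75) ≈ 10.3213·Δt.
So d_K = 355.11, d_L = 44.55, d_M = 203.11 km.
Circle about each station: (x + 143.4)² + (y + 95.8)² = 355.11²; (x − 176.1)² + (y − 138.9)² = 44.55²; (x − 13.1)² + (y + 36.9)² = 203.11².
Subtracting pairs of circle equations eliminates x²+y² and gives linear equations (the radical axes):
639.0 x + 469.4 y = 144681.63
313.0 x + 117.8 y = 56641.46
Solving the 2×2 system: x ≈ 133.2, y ≈ 126.9 km.

133.2 km east, 126.9 km north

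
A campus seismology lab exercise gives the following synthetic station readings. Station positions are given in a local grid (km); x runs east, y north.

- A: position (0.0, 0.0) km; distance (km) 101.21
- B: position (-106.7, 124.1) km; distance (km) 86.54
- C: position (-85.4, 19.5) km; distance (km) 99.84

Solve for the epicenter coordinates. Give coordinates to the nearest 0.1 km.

Circle about each station: x² + y² = 101.21²; (x + 106.7)² + (y − 124.1)² = 86.54²; (x + 85.4)² + (y − 19.5)² = 99.84².
Subtracting pairs of circle equations eliminates x²+y² and gives linear equations (the radical axes):
-213.4 x + 248.2 y = 29539.99
-170.8 x + 39.0 y = 7948.85
Solving the 2×2 system: x ≈ -24.1, y ≈ 98.3 km.
Check against A (with the unrounded x, y): √(x²+y²) = 101.21 ≈ 101.21 km. ✓

-24.1 km east, 98.3 km north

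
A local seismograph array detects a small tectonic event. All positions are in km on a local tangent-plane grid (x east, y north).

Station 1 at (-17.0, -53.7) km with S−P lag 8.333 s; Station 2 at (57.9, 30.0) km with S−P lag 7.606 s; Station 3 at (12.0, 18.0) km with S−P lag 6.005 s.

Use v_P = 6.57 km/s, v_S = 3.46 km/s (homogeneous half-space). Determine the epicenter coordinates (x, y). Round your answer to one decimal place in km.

33.8 km east, -20.1 km north

Distance from S−P lag: d = Δt · v_P v_S / (v_P − v_S) = Δt · (6.57·3.46)/(6.57−3.46) ≈ 7.3094·Δt.
So d_Station 1 = 60.91, d_Station 2 = 55.60, d_Station 3 = 43.89 km.
Circle about each station: (x + 17.0)² + (y + 53.7)² = 60.91²; (x − 57.9)² + (y − 30.0)² = 55.60²; (x − 12.0)² + (y − 18.0)² = 43.89².
Subtracting pairs of circle equations eliminates x²+y² and gives linear equations (the radical axes):
149.8 x + 167.4 y = 1698.39
58.0 x + 143.4 y = -920.99
Solving the 2×2 system: x ≈ 33.8, y ≈ -20.1 km.
Check against Station 1 (with the unrounded x, y): √((x + 17.0)²+(y + 53.7)²) = 60.90 ≈ 60.91 km. ✓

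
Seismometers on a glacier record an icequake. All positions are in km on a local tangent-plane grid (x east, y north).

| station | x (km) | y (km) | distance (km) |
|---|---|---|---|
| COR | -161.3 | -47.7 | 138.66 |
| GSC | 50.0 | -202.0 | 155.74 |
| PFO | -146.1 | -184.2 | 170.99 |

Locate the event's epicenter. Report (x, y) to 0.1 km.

(-23.7, -64.8)

Circle about each station: (x + 161.3)² + (y + 47.7)² = 138.66²; (x − 50.0)² + (y + 202.0)² = 155.74²; (x + 146.1)² + (y + 184.2)² = 170.99².
Subtracting the COR equation from the GSC and PFO equations removes the quadratic terms:
422.6 x − 308.6 y = 9982.67
30.4 x − 273.0 y = 16970.89
Solving the 2×2 system: x ≈ -23.7, y ≈ -64.8 km.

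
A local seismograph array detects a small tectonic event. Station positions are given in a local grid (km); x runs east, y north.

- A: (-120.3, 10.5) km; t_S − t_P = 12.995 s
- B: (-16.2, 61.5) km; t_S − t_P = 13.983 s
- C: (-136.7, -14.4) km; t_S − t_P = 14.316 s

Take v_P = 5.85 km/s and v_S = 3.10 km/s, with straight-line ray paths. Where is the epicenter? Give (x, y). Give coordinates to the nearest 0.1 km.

-43.1 km east, -26.7 km north

Distance from S−P lag: d = Δt · v_P v_S / (v_P − v_S) = Δt · (5.85·3.10)/(5.85−3.10) ≈ 6.5945·Δt.
So d_A = 85.70, d_B = 92.21, d_C = 94.41 km.
Circle about each station: (x + 120.3)² + (y − 10.5)² = 85.70²; (x + 16.2)² + (y − 61.5)² = 92.21²; (x + 136.7)² + (y + 14.4)² = 94.41².
Subtracting pairs of circle equations eliminates x²+y² and gives linear equations (the radical axes):
208.2 x + 102.0 y = -11695.84
-32.8 x − 49.8 y = 2743.15
Solving the 2×2 system: x ≈ -43.1, y ≈ -26.7 km.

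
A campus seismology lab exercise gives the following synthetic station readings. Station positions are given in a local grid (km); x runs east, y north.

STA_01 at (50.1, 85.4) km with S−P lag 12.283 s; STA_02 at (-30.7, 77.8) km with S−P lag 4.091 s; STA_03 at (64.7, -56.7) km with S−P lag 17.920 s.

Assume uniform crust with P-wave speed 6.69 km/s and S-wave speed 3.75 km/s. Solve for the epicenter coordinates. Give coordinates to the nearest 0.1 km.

x ≈ -47.5 km, y ≈ 47.2 km

Distance from S−P lag: d = Δt · v_P v_S / (v_P − v_S) = Δt · (6.69·3.75)/(6.69−3.75) ≈ 8.5332·Δt.
So d_STA_01 = 104.81, d_STA_02 = 34.91, d_STA_03 = 152.91 km.
Circle about each station: (x − 50.1)² + (y − 85.4)² = 104.81²; (x + 30.7)² + (y − 77.8)² = 34.91²; (x − 64.7)² + (y + 56.7)² = 152.91².
Subtracting pairs of circle equations eliminates x²+y² and gives linear equations (the radical axes):
-161.6 x − 15.2 y = 6958.59
29.2 x − 284.2 y = -14798.52
Solving the 2×2 system: x ≈ -47.5, y ≈ 47.2 km.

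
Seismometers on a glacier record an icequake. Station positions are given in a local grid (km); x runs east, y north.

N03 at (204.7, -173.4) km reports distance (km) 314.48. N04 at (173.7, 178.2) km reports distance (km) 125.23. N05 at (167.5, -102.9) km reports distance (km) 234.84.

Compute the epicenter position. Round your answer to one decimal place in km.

Circle about each station: (x − 204.7)² + (y + 173.4)² = 314.48²; (x − 173.7)² + (y − 178.2)² = 125.23²; (x − 167.5)² + (y + 102.9)² = 234.84².
Subtracting pairs of circle equations eliminates x²+y² and gives linear equations (the radical axes):
-62.0 x + 703.2 y = 73172.40
-74.4 x + 141.0 y = 10422.85
Solving the 2×2 system: x ≈ 68.6, y ≈ 110.1 km.

68.6 km east, 110.1 km north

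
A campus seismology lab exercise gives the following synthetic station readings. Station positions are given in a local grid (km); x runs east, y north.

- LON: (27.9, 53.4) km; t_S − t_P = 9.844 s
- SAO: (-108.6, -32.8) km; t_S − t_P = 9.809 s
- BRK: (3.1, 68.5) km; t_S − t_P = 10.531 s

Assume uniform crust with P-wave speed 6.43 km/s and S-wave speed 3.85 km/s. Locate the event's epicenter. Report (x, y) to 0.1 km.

Distance from S−P lag: d = Δt · v_P v_S / (v_P − v_S) = Δt · (6.43·3.85)/(6.43−3.85) ≈ 9.5952·Δt.
So d_LON = 94.45, d_SAO = 94.12, d_BRK = 101.05 km.
Circle about each station: (x − 27.9)² + (y − 53.4)² = 94.45²; (x + 108.6)² + (y + 32.8)² = 94.12²; (x − 3.1)² + (y − 68.5)² = 101.05².
Subtracting the LON equation from the SAO and BRK equations removes the quadratic terms:
-273.0 x − 172.4 y = 9302.06
-49.6 x + 30.2 y = -218.41
Solving the 2×2 system: x ≈ -14.5, y ≈ -31.0 km.

-14.5 km east, -31.0 km north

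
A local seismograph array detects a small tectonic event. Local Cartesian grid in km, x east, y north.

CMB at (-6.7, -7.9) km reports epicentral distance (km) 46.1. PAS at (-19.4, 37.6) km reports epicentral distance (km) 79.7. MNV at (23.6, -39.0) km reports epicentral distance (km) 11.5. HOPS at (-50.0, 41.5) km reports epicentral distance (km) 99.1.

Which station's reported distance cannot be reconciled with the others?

CMB

Solve using three stations at a time. Using PAS, MNV, HOPS (subtract circle equations pairwise → linear system) gives (x, y) ≈ (12.4, -35.5).
Distances from that point to each station vs reported:
  CMB: calculated 33.6 vs reported 46.1 → residual 12.5 km
  PAS: calculated 79.7 vs reported 79.7 → residual 0.0 km
  MNV: calculated 11.7 vs reported 11.5 → residual 0.2 km
  HOPS: calculated 99.1 vs reported 99.1 → residual 0.0 km
PAS, MNV, HOPS are mutually consistent (residuals ≈ 0); CMB is off by 12.5 km.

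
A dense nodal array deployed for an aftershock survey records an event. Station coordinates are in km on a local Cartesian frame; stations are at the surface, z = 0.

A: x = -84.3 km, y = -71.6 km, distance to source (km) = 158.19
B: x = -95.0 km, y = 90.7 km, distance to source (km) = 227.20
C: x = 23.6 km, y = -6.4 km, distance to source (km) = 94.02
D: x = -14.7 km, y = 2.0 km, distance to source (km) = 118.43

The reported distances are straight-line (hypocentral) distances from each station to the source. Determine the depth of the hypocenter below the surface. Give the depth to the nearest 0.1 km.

Each station gives a sphere (x−x_i)² + (y−y_i)² + z² = d_i² (stations at z=0).
Subtracting the A sphere from B and C: z² cancels, leaving linear equations in x and y:
-21.4 x + 324.6 y = -21577.32
215.8 x + 130.4 y = 4549.19
Solving: x ≈ 58.902, y ≈ -62.590 km (keep extra digits for the depth step; rounded: 58.9, -62.6).
Then from the A sphere: z² = 158.19² − (x + 84.3)² − (y + 71.6)² with x = 58.902, y = -62.590, so z ≈ 66.604 ≈ 66.6 km.

z ≈ 66.6 km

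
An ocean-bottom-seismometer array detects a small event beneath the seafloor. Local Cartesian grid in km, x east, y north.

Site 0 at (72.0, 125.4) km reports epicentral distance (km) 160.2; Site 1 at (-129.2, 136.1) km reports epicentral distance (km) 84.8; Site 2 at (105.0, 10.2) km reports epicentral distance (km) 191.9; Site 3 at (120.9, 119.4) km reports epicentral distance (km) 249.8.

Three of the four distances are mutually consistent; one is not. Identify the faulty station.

Site 3

Solve using three stations at a time. Using Site 0, Site 1, Site 2 (subtract circle equations pairwise → linear system) gives (x, y) ≈ (-77.8, 68.6).
Distances from that point to each station vs reported:
  Site 0: calculated 160.2 vs reported 160.2 → residual 0.0 km
  Site 1: calculated 84.8 vs reported 84.8 → residual 0.0 km
  Site 2: calculated 191.9 vs reported 191.9 → residual 0.0 km
  Site 3: calculated 205.1 vs reported 249.8 → residual 44.7 km
Site 0, Site 1, Site 2 are mutually consistent (residuals ≈ 0); Site 3 is off by 44.7 km.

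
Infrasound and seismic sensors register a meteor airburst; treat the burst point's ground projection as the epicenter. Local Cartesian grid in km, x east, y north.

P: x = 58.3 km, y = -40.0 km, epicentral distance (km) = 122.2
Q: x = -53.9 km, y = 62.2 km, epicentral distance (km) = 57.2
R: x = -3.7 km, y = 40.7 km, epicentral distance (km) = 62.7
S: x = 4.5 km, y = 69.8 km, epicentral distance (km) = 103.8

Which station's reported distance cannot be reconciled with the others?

S

Solve using three stations at a time. Using P, Q, R (subtract circle equations pairwise → linear system) gives (x, y) ≈ (-55.2, 5.1).
Distances from that point to each station vs reported:
  P: calculated 122.1 vs reported 122.2 → residual 0.1 km
  Q: calculated 57.1 vs reported 57.2 → residual 0.1 km
  R: calculated 62.6 vs reported 62.7 → residual 0.1 km
  S: calculated 88.0 vs reported 103.8 → residual 15.8 km
P, Q, R are mutually consistent (residuals ≈ 0); S is off by 15.8 km.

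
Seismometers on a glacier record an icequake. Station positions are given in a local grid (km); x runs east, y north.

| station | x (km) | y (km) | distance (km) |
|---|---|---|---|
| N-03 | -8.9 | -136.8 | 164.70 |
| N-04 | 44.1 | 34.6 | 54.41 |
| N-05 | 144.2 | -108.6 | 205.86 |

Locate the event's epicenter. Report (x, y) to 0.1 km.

-9.9 km east, 27.9 km north

Circle about each station: (x + 8.9)² + (y + 136.8)² = 164.70²; (x − 44.1)² + (y − 34.6)² = 54.41²; (x − 144.2)² + (y + 108.6)² = 205.86².
Subtracting the N-03 equation from the N-04 and N-05 equations removes the quadratic terms:
106.0 x + 342.8 y = 8514.16
306.2 x + 56.4 y = -1458.10
Solving the 2×2 system: x ≈ -9.9, y ≈ 27.9 km.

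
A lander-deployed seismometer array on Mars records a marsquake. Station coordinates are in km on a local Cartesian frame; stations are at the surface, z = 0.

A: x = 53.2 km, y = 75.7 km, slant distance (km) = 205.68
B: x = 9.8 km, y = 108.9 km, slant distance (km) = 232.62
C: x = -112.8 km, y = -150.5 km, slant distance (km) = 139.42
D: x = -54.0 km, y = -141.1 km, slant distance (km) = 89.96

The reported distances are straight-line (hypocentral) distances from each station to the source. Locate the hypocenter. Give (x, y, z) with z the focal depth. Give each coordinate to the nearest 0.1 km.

x ≈ 8.3 km, y ≈ -115.9 km, depth ≈ 59.8 km

Each station gives a sphere (x−x_i)² + (y−y_i)² + z² = d_i² (stations at z=0).
Subtracting the A sphere from B and C: z² cancels, leaving linear equations in x and y:
-86.8 x + 66.4 y = -8413.28
-332.0 x − 452.4 y = 49679.69
Solving: x ≈ 8.276, y ≈ -115.887 km (keep extra digits for the depth step; rounded: 8.3, -115.9).
Then from the A sphere: z² = 205.68² − (x − 53.2)² − (y − 75.7)² with x = 8.276, y = -115.887, so z ≈ 59.837 ≈ 59.8 km.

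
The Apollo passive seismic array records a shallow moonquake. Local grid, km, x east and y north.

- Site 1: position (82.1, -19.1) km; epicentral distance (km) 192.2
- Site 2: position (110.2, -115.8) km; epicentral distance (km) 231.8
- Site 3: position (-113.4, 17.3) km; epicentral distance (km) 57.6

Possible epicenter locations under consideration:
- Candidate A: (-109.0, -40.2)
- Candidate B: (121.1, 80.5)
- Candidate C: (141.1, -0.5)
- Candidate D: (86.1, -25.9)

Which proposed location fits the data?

Candidate A

For each candidate, compare |candidate − station| to the reported distance:
Candidate A: residuals Site 1 0.1, Site 2 0.1, Site 3 0.1 → max 0.1 km
Candidate B: residuals Site 1 85.2, Site 2 35.2, Site 3 185.3 → max 185.3 km
Candidate C: residuals Site 1 130.3, Site 2 112.4, Site 3 197.5 → max 197.5 km
Candidate D: residuals Site 1 184.3, Site 2 138.7, Site 3 146.5 → max 184.3 km
Only Candidate A has all residuals ≈ 0.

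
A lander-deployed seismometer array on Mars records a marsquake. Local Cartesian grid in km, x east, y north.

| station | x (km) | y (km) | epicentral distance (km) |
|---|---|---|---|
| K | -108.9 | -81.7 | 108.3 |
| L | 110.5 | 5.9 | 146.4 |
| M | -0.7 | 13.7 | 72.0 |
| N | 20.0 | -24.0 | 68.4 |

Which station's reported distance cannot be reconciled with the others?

M

Solve using three stations at a time. Using K, L, N (subtract circle equations pairwise → linear system) gives (x, y) ≈ (-0.8, -89.2).
Distances from that point to each station vs reported:
  K: calculated 108.3 vs reported 108.3 → residual 0.0 km
  L: calculated 146.4 vs reported 146.4 → residual 0.0 km
  M: calculated 102.9 vs reported 72.0 → residual 30.9 km
  N: calculated 68.4 vs reported 68.4 → residual 0.0 km
K, L, N are mutually consistent (residuals ≈ 0); M is off by 30.9 km.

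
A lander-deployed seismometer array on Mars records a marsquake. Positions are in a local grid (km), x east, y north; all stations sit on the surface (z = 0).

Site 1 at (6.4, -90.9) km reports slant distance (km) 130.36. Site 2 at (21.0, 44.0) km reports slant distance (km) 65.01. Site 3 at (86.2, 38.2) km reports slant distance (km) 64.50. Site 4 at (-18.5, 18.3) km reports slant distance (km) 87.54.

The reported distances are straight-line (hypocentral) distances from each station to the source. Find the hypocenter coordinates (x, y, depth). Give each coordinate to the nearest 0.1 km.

(52.2, 19.7, 51.6)

Each station gives a sphere (x−x_i)² + (y−y_i)² + z² = d_i² (stations at z=0).
Subtracting the Site 1 sphere from Site 2 and Site 3: z² cancels, leaving linear equations in x and y:
29.2 x + 269.8 y = 6840.66
159.6 x + 258.2 y = 13419.39
Solving: x ≈ 52.203, y ≈ 19.705 km (keep extra digits for the depth step; rounded: 52.2, 19.7).
Then from the Site 1 sphere: z² = 130.36² − (x − 6.4)² − (y + 90.9)² with x = 52.203, y = 19.705, so z ≈ 51.598 ≈ 51.6 km.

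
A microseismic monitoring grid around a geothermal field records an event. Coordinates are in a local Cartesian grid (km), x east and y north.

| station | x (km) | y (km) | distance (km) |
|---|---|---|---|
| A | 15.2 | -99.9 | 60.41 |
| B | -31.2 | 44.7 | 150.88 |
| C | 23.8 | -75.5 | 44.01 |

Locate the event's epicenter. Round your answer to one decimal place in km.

Circle about each station: (x − 15.2)² + (y + 99.9)² = 60.41²; (x + 31.2)² + (y − 44.7)² = 150.88²; (x − 23.8)² + (y + 75.5)² = 44.01².
Subtracting pairs of circle equations eliminates x²+y² and gives linear equations (the radical axes):
-92.8 x + 289.2 y = -26354.93
17.2 x + 48.8 y = -2231.87
Solving the 2×2 system: x ≈ 67.4, y ≈ -69.5 km.

67.4 km east, -69.5 km north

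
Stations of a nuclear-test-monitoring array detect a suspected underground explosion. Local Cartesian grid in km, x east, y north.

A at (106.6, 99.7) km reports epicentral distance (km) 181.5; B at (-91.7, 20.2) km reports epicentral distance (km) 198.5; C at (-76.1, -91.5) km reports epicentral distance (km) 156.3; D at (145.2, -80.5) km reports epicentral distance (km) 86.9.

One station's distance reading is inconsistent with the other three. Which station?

Solve using three stations at a time. Using A, B, C (subtract circle equations pairwise → linear system) gives (x, y) ≈ (79.8, -79.8).
Distances from that point to each station vs reported:
  A: calculated 181.5 vs reported 181.5 → residual 0.0 km
  B: calculated 198.5 vs reported 198.5 → residual 0.0 km
  C: calculated 156.3 vs reported 156.3 → residual 0.0 km
  D: calculated 65.4 vs reported 86.9 → residual 21.5 km
A, B, C are mutually consistent (residuals ≈ 0); D is off by 21.5 km.

D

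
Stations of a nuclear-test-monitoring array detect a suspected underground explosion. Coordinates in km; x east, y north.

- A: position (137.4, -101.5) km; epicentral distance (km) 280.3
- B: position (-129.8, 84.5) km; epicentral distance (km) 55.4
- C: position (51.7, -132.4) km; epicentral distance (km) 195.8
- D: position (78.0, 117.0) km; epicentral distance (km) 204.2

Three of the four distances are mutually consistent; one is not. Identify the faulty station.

C

Solve using three stations at a time. Using A, B, D (subtract circle equations pairwise → linear system) gives (x, y) ≈ (-108.3, 33.4).
Distances from that point to each station vs reported:
  A: calculated 280.3 vs reported 280.3 → residual 0.0 km
  B: calculated 55.4 vs reported 55.4 → residual 0.0 km
  C: calculated 230.4 vs reported 195.8 → residual 34.6 km
  D: calculated 204.2 vs reported 204.2 → residual 0.0 km
A, B, D are mutually consistent (residuals ≈ 0); C is off by 34.6 km.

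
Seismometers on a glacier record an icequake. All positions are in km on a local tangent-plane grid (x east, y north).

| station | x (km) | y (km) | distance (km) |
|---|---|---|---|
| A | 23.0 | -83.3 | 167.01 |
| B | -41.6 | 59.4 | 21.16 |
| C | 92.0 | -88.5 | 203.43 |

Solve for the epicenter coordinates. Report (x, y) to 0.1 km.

x ≈ -28.1 km, y ≈ 75.7 km

Circle about each station: (x − 23.0)² + (y + 83.3)² = 167.01²; (x + 41.6)² + (y − 59.4)² = 21.16²; (x − 92.0)² + (y + 88.5)² = 203.43².
Subtracting the A equation from the B and C equations removes the quadratic terms:
-129.2 x + 285.4 y = 25235.62
138.0 x − 10.4 y = -4663.06
Solving the 2×2 system: x ≈ -28.1, y ≈ 75.7 km.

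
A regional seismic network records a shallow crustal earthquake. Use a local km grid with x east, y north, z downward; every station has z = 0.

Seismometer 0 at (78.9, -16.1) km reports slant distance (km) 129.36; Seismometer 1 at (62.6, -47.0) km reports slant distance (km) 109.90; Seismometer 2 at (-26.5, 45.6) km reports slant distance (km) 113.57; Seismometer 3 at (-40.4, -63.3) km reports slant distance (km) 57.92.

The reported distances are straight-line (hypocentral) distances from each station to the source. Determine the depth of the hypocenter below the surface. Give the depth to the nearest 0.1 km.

depth ≈ 56.3 km

Each station gives a sphere (x−x_i)² + (y−y_i)² + z² = d_i² (stations at z=0).
Subtracting the Seismometer 0 sphere from Seismometer 1 and Seismometer 2: z² cancels, leaving linear equations in x and y:
-32.6 x − 61.8 y = 4299.34
-210.8 x + 123.4 y = 133.05
Solving: x ≈ -31.598, y ≈ -52.900 km (keep extra digits for the depth step; rounded: -31.6, -52.9).
Then from the Seismometer 0 sphere: z² = 129.36² − (x − 78.9)² − (y + 16.1)² with x = -31.598, y = -52.900, so z ≈ 56.302 ≈ 56.3 km.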